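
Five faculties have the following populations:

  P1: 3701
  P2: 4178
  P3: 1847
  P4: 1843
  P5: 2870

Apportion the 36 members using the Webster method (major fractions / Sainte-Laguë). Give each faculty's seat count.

P1: 9; P2: 10; P3: 5; P4: 5; P5: 7

Standard divisor 14439/36 ≈ 401.083; standard quotas: P1 9.228, P2 10.417, P3 4.605, P4 4.595, P5 7.156.
Rounding to the nearest integer gives P1 9, P2 10, P3 5, P4 5, P5 7 — total 36, matching the house size, so no adjustment is needed.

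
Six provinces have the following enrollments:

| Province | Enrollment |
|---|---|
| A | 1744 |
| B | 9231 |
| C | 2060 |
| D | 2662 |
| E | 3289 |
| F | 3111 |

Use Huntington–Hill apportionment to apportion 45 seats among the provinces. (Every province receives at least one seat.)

With divisor 493: modified quotas A 3.538, B 18.724, C 4.178, D 5.400, E 6.671, F 6.310.
Geometric-mean thresholds: A √(3·4)=3.464, B √(18·19)=18.493, C √(4·5)=4.472, D √(5·6)=5.477, E √(6·7)=6.481, F √(6·7)=6.481.
Each quota rounded against its threshold gives A 4, B 19, C 4, D 5, E 7, F 6 (total 45).

A=4, B=19, C=4, D=5, E=7, F=6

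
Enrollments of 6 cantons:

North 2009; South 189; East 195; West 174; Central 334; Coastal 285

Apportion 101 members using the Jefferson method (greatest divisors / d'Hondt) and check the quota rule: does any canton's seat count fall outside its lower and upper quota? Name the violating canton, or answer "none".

Standard quotas: North 63.688, South 5.992, East 6.182, West 5.516, Central 10.588, Coastal 9.035.
Jefferson allocation: North 65, South 6, East 6, West 5, Central 10, Coastal 9.
North has quota 63.688 (lower 63, upper 64) but receives 65 — outside the quota interval.

North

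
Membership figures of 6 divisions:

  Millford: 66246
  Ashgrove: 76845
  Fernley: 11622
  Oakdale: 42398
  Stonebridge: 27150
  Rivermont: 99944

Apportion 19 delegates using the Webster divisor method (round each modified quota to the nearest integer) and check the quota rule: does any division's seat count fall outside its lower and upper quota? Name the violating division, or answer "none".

none

Standard quotas: Millford 3.882, Ashgrove 4.503, Fernley 0.681, Oakdale 2.485, Stonebridge 1.591, Rivermont 5.857.
Webster allocation: Millford 4, Ashgrove 4, Fernley 1, Oakdale 2, Stonebridge 2, Rivermont 6.
Every allocation lies between the lower and upper quota.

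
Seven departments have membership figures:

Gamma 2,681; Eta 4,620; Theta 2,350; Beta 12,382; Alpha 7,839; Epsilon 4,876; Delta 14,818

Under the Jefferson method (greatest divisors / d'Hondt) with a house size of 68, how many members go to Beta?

17

Standard divisor 49566/68 ≈ 728.912; standard quotas: Gamma 3.678, Eta 6.338, Theta 3.224, Beta 16.987, Alpha 10.754, Epsilon 6.689, Delta 20.329.
Rounding down gives 3, 6, 3, 16, 10, 6, 20 = 64 seats, so the divisor must be adjusted.
With modified divisor 690: modified quotas Gamma 3.886, Eta 6.696, Theta 3.406, Beta 17.945, Alpha 11.361, Epsilon 7.067, Delta 21.475.
Rounding down: Gamma 3, Eta 6, Theta 3, Beta 17, Alpha 11, Epsilon 7, Delta 21 (total 68).
Beta receives 17.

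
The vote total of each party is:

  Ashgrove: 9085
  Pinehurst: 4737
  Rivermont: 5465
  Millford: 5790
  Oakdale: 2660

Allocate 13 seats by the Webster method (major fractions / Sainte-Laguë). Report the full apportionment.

Standard divisor 27737/13 ≈ 2133.615; standard quotas: Ashgrove 4.258, Pinehurst 2.220, Rivermont 2.561, Millford 2.714, Oakdale 1.247.
Rounding to the nearest integer gives Ashgrove 4, Pinehurst 2, Rivermont 3, Millford 3, Oakdale 1 — total 13, matching the house size, so no adjustment is needed.

Ashgrove 4, Pinehurst 2, Rivermont 3, Millford 3, Oakdale 1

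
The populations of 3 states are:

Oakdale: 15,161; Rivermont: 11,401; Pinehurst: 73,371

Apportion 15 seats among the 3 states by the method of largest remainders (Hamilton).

Oakdale 2, Rivermont 2, Pinehurst 11

The standard divisor is 99933/15 ≈ 6662.2.
Standard quotas: Oakdale 2.2757, Rivermont 1.7113, Pinehurst 11.0130.
Lower quotas: Oakdale 2, Rivermont 1, Pinehurst 11 (sum 14, leaving 1 seat).
Remainders in descending order: Rivermont 0.7113, Oakdale 0.2757, Pinehurst 0.0130.
Largest remainder: Rivermont receives the extra seat.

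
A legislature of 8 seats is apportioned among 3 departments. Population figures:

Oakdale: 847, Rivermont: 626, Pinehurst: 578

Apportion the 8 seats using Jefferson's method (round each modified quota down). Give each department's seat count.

Standard divisor 2051/8 ≈ 256.375; standard quotas: Oakdale 3.304, Rivermont 2.442, Pinehurst 2.255.
Rounding down gives 3, 2, 2 = 7 seats, so the divisor must be adjusted.
With modified divisor 210.2: modified quotas Oakdale 4.029, Rivermont 2.978, Pinehurst 2.750.
Rounding down: Oakdale 4, Rivermont 2, Pinehurst 2 (total 8).

Oakdale 4; Rivermont 2; Pinehurst 2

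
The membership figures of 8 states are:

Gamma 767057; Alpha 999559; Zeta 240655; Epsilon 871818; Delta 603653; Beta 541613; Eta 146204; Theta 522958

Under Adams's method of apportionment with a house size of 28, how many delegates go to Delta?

4

Standard divisor 4693517/28 ≈ 167625.607; standard quotas: Gamma 4.576, Alpha 5.963, Zeta 1.436, Epsilon 5.201, Delta 3.601, Beta 3.231, Eta 0.872, Theta 3.120.
Rounding up gives 5, 6, 2, 6, 4, 4, 1, 4 = 32 seats, so the divisor must be adjusted.
With modified divisor 195800: modified quotas Gamma 3.918, Alpha 5.105, Zeta 1.229, Epsilon 4.453, Delta 3.083, Beta 2.766, Eta 0.747, Theta 2.671.
Rounding up: Gamma 4, Alpha 6, Zeta 2, Epsilon 5, Delta 4, Beta 3, Eta 1, Theta 3 (total 28).
Delta receives 4.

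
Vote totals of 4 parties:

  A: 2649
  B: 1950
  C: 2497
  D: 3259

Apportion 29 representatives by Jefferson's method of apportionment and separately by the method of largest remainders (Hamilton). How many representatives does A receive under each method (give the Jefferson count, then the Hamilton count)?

8 and 7

Jefferson: A 8, B 5, C 7, D 9.
Hamilton: A 7, B 6, C 7, D 9.
A gets 8 under Jefferson and 7 under Hamilton.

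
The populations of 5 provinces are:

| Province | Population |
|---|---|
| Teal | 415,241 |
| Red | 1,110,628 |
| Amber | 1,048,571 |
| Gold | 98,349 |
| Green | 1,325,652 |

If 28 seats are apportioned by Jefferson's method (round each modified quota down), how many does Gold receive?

Standard divisor 3998441/28 ≈ 142801.464; standard quotas: Teal 2.908, Red 7.777, Amber 7.343, Gold 0.689, Green 9.283.
Rounding down gives 2, 7, 7, 0, 9 = 25 seats, so the divisor must be adjusted.
With modified divisor 131800: modified quotas Teal 3.151, Red 8.427, Amber 7.956, Gold 0.746, Green 10.058.
Rounding down: Teal 3, Red 8, Amber 7, Gold 0, Green 10 (total 28).
Gold receives 0.

0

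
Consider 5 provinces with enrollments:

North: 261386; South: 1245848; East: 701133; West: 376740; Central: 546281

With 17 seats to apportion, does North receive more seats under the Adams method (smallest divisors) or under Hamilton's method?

Adams: North 2, South 6, East 4, West 2, Central 3.
Hamilton: North 1, South 7, East 4, West 2, Central 3.
North gets 2 under Adams and 1 under Hamilton.

Adams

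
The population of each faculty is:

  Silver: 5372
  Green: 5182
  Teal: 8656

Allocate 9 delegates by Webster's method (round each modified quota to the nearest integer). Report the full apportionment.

Standard divisor 19210/9 ≈ 2134.444; standard quotas: Silver 2.517, Green 2.428, Teal 4.055.
Rounding to the nearest integer gives Silver 3, Green 2, Teal 4 — total 9, matching the house size, so no adjustment is needed.

Silver 3, Green 2, Teal 4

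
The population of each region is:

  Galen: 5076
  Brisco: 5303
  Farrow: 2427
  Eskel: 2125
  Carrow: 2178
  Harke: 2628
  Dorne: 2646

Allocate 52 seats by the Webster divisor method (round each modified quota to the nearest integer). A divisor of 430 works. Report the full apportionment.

Galen 12, Brisco 12, Farrow 6, Eskel 5, Carrow 5, Harke 6, Dorne 6

With modified divisor 430: modified quotas Galen 11.805, Brisco 12.333, Farrow 5.644, Eskel 4.942, Carrow 5.065, Harke 6.112, Dorne 6.153.
Rounding to the nearest integer: Galen 12, Brisco 12, Farrow 6, Eskel 5, Carrow 5, Harke 6, Dorne 6 (total 52).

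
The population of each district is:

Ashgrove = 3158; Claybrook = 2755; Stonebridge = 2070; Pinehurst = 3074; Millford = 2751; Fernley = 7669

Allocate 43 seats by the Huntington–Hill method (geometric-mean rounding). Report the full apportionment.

With divisor 499: modified quotas Ashgrove 6.329, Claybrook 5.521, Stonebridge 4.148, Pinehurst 6.160, Millford 5.513, Fernley 15.369.
Geometric-mean thresholds: Ashgrove √(6·7)=6.481, Claybrook √(5·6)=5.477, Stonebridge √(4·5)=4.472, Pinehurst √(6·7)=6.481, Millford √(5·6)=5.477, Fernley √(15·16)=15.492.
Each quota rounded against its threshold gives Ashgrove 6, Claybrook 6, Stonebridge 4, Pinehurst 6, Millford 6, Fernley 15 (total 43).

Ashgrove=6, Claybrook=6, Stonebridge=4, Pinehurst=6, Millford=6, Fernley=15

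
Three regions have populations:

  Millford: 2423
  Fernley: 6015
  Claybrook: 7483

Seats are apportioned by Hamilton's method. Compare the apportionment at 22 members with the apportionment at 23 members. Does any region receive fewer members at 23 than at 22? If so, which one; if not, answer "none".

At 22 seats: Millford 4, Fernley 8, Claybrook 10.
At 23 seats: Millford 3, Fernley 9, Claybrook 11.
Millford drops from 4 to 3.

Millford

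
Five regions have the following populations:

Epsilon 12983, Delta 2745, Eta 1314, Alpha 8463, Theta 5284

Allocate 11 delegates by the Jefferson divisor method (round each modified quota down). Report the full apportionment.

Standard divisor 30789/11 ≈ 2799; standard quotas: Epsilon 4.638, Delta 0.981, Eta 0.469, Alpha 3.024, Theta 1.888.
Rounding down gives 4, 0, 0, 3, 1 = 8 seats, so the divisor must be adjusted.
With modified divisor 2400: modified quotas Epsilon 5.410, Delta 1.144, Eta 0.547, Alpha 3.526, Theta 2.202.
Rounding down: Epsilon 5, Delta 1, Eta 0, Alpha 3, Theta 2 (total 11).

Epsilon 5, Delta 1, Eta 0, Alpha 3, Theta 2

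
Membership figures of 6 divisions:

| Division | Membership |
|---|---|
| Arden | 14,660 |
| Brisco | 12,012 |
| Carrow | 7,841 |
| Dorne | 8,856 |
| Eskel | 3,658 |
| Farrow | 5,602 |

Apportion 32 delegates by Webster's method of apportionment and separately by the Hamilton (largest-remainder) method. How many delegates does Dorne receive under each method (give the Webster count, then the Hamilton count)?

Webster: Arden 9, Brisco 7, Carrow 5, Dorne 6, Eskel 2, Farrow 3.
Hamilton: Arden 9, Brisco 7, Carrow 5, Dorne 5, Eskel 2, Farrow 4.
Dorne gets 6 under Webster and 5 under Hamilton.

6 and 5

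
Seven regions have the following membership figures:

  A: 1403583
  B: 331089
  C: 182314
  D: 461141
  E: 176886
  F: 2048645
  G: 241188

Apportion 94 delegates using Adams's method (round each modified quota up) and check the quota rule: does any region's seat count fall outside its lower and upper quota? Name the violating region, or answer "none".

Standard quotas: A 27.232, B 6.424, C 3.537, D 8.947, E 3.432, F 39.748, G 4.680.
Adams allocation: A 27, B 7, C 4, D 9, E 4, F 38, G 5.
F has quota 39.748 (lower 39, upper 40) but receives 38 — outside the quota interval.

F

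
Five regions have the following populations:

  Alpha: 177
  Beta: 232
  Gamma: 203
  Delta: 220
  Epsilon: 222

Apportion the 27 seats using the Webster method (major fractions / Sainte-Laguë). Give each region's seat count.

Standard divisor 1054/27 ≈ 39.037; standard quotas: Alpha 4.534, Beta 5.943, Gamma 5.200, Delta 5.636, Epsilon 5.687.
Rounding to the nearest integer gives 5, 6, 5, 6, 6 = 28 seats, so the divisor must be adjusted.
With modified divisor 39.7: modified quotas Alpha 4.458, Beta 5.844, Gamma 5.113, Delta 5.542, Epsilon 5.592.
Rounding to the nearest integer: Alpha 4, Beta 6, Gamma 5, Delta 6, Epsilon 6 (total 27).

Alpha 4, Beta 6, Gamma 5, Delta 6, Epsilon 6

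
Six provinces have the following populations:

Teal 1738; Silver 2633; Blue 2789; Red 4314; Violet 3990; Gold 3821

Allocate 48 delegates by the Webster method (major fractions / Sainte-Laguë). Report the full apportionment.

Standard divisor 19285/48 ≈ 401.771; standard quotas: Teal 4.326, Silver 6.553, Blue 6.942, Red 10.737, Violet 9.931, Gold 9.510.
Rounding to the nearest integer gives 4, 7, 7, 11, 10, 10 = 49 seats, so the divisor must be adjusted.
With modified divisor 403.6: modified quotas Teal 4.306, Silver 6.524, Blue 6.910, Red 10.689, Violet 9.886, Gold 9.467.
Rounding to the nearest integer: Teal 4, Silver 7, Blue 7, Red 11, Violet 10, Gold 9 (total 48).

Teal 4, Silver 7, Blue 7, Red 11, Violet 10, Gold 9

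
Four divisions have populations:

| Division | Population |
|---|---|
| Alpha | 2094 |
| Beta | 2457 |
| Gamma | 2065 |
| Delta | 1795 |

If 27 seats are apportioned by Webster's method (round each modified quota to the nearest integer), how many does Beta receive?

8

Standard divisor 8411/27 ≈ 311.519; standard quotas: Alpha 6.722, Beta 7.887, Gamma 6.629, Delta 5.762.
Rounding to the nearest integer gives 7, 8, 7, 6 = 28 seats, so the divisor must be adjusted.
With modified divisor 320: modified quotas Alpha 6.544, Beta 7.678, Gamma 6.453, Delta 5.609.
Rounding to the nearest integer: Alpha 7, Beta 8, Gamma 6, Delta 6 (total 27).
Beta receives 8.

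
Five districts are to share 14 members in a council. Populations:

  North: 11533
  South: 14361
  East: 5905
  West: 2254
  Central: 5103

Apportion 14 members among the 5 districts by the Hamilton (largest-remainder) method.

North: 4, South: 5, East: 2, West: 1, Central: 2

Standard divisor: 39156 ÷ 14 ≈ 2796.857.
Standard quotas: North 4.1236, South 5.1347, East 2.1113, West 0.8059, Central 1.8245.
Lower quotas: North 4, South 5, East 2, West 0, Central 1 (sum 12, leaving 2 seats).
Remainders in descending order: Central 0.8245, West 0.8059, South 0.1347, North 0.1236, East 0.1113.
Largest remainders: Central, West receive the extra seats.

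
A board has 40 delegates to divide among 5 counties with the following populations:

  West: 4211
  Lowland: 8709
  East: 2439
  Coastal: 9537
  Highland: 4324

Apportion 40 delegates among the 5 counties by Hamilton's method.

West: 6, Lowland: 12, East: 3, Coastal: 13, Highland: 6

Total 29220; standard divisor 29220/40 ≈ 730.5.
Standard quotas: West 5.7645, Lowland 11.9220, East 3.3388, Coastal 13.0554, Highland 5.9192.
Lower quotas: West 5, Lowland 11, East 3, Coastal 13, Highland 5 (sum 37, leaving 3 seats).
Remainders in descending order: Lowland 0.9220, Highland 0.9192, West 0.7645, East 0.3388, Coastal 0.0554.
Largest remainders: Lowland, Highland, West receive the extra seats.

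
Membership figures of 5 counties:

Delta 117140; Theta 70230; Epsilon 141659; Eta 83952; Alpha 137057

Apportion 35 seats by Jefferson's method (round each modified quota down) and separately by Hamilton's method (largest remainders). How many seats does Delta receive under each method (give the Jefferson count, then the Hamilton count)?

Jefferson: Delta 8, Theta 4, Epsilon 9, Eta 5, Alpha 9.
Hamilton: Delta 7, Theta 5, Epsilon 9, Eta 5, Alpha 9.
Delta gets 8 under Jefferson and 7 under Hamilton.

8 and 7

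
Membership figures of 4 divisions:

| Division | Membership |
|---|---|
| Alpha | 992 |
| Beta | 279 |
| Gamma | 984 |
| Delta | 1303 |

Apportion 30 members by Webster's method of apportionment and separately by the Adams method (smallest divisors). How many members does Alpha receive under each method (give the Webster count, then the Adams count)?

Webster: Alpha 9, Beta 2, Gamma 8, Delta 11.
Adams: Alpha 8, Beta 3, Gamma 8, Delta 11.
Alpha gets 9 under Webster and 8 under Adams.

9 and 8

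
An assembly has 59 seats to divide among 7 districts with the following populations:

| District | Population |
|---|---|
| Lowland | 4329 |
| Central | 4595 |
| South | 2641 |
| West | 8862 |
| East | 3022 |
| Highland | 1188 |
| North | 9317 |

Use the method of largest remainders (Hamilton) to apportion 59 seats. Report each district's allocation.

Total 33954; standard divisor 33954/59 ≈ 575.492.
Standard quotas: Lowland 7.5223, Central 7.9845, South 4.5891, West 15.3990, East 5.2512, Highland 2.0643, North 16.1896.
Lower quotas: Lowland 7, Central 7, South 4, West 15, East 5, Highland 2, North 16 (sum 56, leaving 3 seats).
Remainders in descending order: Central 0.9845, South 0.5891, Lowland 0.5223, West 0.3990, East 0.2512, North 0.1896, Highland 0.0643.
Largest remainders: Central, South, Lowland receive the extra seats.

Lowland=8, Central=8, South=5, West=15, East=5, Highland=2, North=16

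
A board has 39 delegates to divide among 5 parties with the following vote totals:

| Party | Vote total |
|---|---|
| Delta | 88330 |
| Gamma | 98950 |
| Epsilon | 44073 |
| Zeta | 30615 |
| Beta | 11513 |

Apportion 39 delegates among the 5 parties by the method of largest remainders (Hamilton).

Total 273481; standard divisor 273481/39 ≈ 7012.333.
Standard quotas: Delta 12.5964, Gamma 14.1109, Epsilon 6.2851, Zeta 4.3659, Beta 1.6418.
Lower quotas: Delta 12, Gamma 14, Epsilon 6, Zeta 4, Beta 1 (sum 37, leaving 2 seats).
Remainders in descending order: Beta 0.6418, Delta 0.5964, Zeta 0.3659, Epsilon 0.2851, Gamma 0.1109.
The surplus seats go to Beta, Delta.

Delta: 13; Gamma: 14; Epsilon: 6; Zeta: 4; Beta: 2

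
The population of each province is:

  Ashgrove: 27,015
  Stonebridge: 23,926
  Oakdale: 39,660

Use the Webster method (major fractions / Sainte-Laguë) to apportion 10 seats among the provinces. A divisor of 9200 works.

With modified divisor 9200: modified quotas Ashgrove 2.936, Stonebridge 2.601, Oakdale 4.311.
Rounding to the nearest integer: Ashgrove 3, Stonebridge 3, Oakdale 4 (total 10).

Ashgrove: 3, Stonebridge: 3, Oakdale: 4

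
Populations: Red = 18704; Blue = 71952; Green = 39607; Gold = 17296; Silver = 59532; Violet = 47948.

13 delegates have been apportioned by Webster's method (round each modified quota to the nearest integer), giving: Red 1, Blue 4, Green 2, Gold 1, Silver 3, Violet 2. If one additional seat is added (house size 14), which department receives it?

Priority for the next seat is population ÷ (current seats + 0.5).
Priorities: Red 12469.333, Blue 15989.333, Green 15842.800, Gold 11530.667, Silver 17009.143, Violet 19179.200.
Highest priority: Violet.

Violet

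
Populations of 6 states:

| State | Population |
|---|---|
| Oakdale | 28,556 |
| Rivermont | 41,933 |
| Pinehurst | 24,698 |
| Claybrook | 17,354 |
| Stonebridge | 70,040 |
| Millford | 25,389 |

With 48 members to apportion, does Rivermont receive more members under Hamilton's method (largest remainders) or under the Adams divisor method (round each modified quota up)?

Hamilton

Hamilton: Oakdale 6, Rivermont 10, Pinehurst 6, Claybrook 4, Stonebridge 16, Millford 6.
Adams: Oakdale 7, Rivermont 9, Pinehurst 6, Claybrook 4, Stonebridge 16, Millford 6.
Rivermont gets 10 under Hamilton and 9 under Adams.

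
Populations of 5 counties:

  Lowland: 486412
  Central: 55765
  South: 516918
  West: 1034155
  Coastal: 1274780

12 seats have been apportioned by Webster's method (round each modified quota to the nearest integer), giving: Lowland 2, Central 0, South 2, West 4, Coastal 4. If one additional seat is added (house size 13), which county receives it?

Priority for the next seat is population ÷ (current seats + 0.5).
Priorities: Lowland 194564.800, Central 111530.000, South 206767.200, West 229812.222, Coastal 283284.444.
Highest priority: Coastal.

Coastal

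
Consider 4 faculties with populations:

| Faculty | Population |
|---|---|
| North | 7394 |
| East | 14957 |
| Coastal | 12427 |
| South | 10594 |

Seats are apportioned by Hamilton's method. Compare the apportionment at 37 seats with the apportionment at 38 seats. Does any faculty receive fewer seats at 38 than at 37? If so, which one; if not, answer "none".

At 37 seats: North 6, East 12, Coastal 10, South 9.
At 38 seats: North 6, East 13, Coastal 10, South 9.
No faculty's allocation decreased.

none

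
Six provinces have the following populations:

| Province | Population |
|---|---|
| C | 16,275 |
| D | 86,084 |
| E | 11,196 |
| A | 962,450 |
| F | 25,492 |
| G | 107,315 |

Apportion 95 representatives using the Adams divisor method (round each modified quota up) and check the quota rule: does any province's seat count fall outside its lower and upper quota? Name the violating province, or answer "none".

A

Standard quotas: C 1.279, D 6.765, E 0.880, A 75.639, F 2.003, G 8.434.
Adams allocation: C 2, D 7, E 1, A 74, F 2, G 9.
A has quota 75.639 (lower 75, upper 76) but receives 74 — outside the quota interval.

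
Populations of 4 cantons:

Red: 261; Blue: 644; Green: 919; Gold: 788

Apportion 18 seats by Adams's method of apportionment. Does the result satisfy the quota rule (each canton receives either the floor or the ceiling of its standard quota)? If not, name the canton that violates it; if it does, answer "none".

none

Standard quotas: Red 1.799, Blue 4.438, Green 6.333, Gold 5.430.
Adams allocation: Red 2, Blue 5, Green 6, Gold 5.
Every allocation lies between the lower and upper quota.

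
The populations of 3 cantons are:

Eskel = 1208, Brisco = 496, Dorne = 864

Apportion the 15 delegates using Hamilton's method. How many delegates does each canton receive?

Eskel: 7, Brisco: 3, Dorne: 5

Standard divisor: 2568 ÷ 15 ≈ 171.2.
Standard quotas: Eskel 7.056, Brisco 2.897, Dorne 5.047.
Lower quotas: Eskel 7, Brisco 2, Dorne 5 (sum 14, leaving 1 seat).
Remainders in descending order: Brisco 0.897, Eskel 0.056, Dorne 0.047.
Largest remainder: Brisco receives the extra seat.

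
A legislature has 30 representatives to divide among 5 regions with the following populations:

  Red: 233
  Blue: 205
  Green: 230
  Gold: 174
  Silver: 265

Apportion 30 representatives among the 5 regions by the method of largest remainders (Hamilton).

Red 6; Blue 6; Green 6; Gold 5; Silver 7

Total 1107; standard divisor 1107/30 ≈ 36.9.
Standard quotas: Red 6.314, Blue 5.556, Green 6.233, Gold 4.715, Silver 7.182.
Lower quotas: Red 6, Blue 5, Green 6, Gold 4, Silver 7 (sum 28, leaving 2 seats).
Remainders in descending order: Gold 0.715, Blue 0.556, Red 0.314, Green 0.233, Silver 0.182.
Largest remainders: Gold, Blue receive the extra seats.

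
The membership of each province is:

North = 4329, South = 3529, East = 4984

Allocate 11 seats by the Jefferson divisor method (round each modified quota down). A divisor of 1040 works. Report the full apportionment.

With modified divisor 1040: modified quotas North 4.162, South 3.393, East 4.792.
Rounding down: North 4, South 3, East 4 (total 11).

North: 4; South: 3; East: 4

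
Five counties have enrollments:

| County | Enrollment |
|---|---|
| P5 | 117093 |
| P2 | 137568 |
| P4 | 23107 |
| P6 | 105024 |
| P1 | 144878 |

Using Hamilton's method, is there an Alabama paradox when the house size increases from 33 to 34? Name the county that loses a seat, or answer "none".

At 33 seats: P5 7, P2 9, P4 1, P6 7, P1 9.
At 34 seats: P5 8, P2 9, P4 1, P6 7, P1 9.
No county's allocation decreased.

none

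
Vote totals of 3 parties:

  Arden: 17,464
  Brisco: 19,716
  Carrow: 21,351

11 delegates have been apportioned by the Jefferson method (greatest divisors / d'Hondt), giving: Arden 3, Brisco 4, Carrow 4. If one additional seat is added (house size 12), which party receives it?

Priority for the next seat is population ÷ (current seats + 1).
Priorities: Arden 4366.000, Brisco 3943.200, Carrow 4270.200.
Highest priority: Arden.

Arden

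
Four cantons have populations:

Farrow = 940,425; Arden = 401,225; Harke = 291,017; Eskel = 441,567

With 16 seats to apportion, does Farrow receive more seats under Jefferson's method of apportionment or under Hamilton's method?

Jefferson

Jefferson: Farrow 8, Arden 3, Harke 2, Eskel 3.
Hamilton: Farrow 7, Arden 3, Harke 2, Eskel 4.
Farrow gets 8 under Jefferson and 7 under Hamilton.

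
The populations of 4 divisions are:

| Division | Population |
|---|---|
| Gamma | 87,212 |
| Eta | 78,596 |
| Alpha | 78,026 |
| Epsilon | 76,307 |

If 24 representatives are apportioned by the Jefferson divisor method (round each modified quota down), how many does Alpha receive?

6

Standard divisor 320141/24 ≈ 13339.208; standard quotas: Gamma 6.538, Eta 5.892, Alpha 5.849, Epsilon 5.721.
Rounding down gives 6, 5, 5, 5 = 21 seats, so the divisor must be adjusted.
With modified divisor 12600: modified quotas Gamma 6.922, Eta 6.238, Alpha 6.193, Epsilon 6.056.
Rounding down: Gamma 6, Eta 6, Alpha 6, Epsilon 6 (total 24).
Alpha receives 6.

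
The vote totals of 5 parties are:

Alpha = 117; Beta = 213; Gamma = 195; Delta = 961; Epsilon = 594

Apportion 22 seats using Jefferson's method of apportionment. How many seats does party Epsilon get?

6

Standard divisor 2080/22 ≈ 94.545; standard quotas: Alpha 1.238, Beta 2.253, Gamma 2.062, Delta 10.164, Epsilon 6.283.
Rounding down gives 1, 2, 2, 10, 6 = 21 seats, so the divisor must be adjusted.
With modified divisor 86: modified quotas Alpha 1.360, Beta 2.477, Gamma 2.267, Delta 11.174, Epsilon 6.907.
Rounding down: Alpha 1, Beta 2, Gamma 2, Delta 11, Epsilon 6 (total 22).
Epsilon receives 6.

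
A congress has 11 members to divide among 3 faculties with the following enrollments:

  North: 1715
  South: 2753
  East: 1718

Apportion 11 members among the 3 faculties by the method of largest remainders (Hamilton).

Total 6186; standard divisor 6186/11 ≈ 562.364.
Standard quotas: North 3.050, South 4.895, East 3.055.
Lower quotas: North 3, South 4, East 3 (sum 10, leaving 1 seat).
Remainders in descending order: South 0.895, East 0.055, North 0.050.
Largest remainder: South receives the extra seat.

North 3, South 5, East 3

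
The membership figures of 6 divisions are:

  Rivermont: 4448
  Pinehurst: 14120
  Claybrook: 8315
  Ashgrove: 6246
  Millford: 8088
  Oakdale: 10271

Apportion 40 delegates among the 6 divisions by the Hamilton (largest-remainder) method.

The standard divisor is 51488/40 ≈ 1287.2.
Standard quotas: Rivermont 3.4556, Pinehurst 10.9695, Claybrook 6.4598, Ashgrove 4.8524, Millford 6.2834, Oakdale 7.9793.
Lower quotas: Rivermont 3, Pinehurst 10, Claybrook 6, Ashgrove 4, Millford 6, Oakdale 7 (sum 36, leaving 4 seats).
Remainders in descending order: Oakdale 0.9793, Pinehurst 0.9695, Ashgrove 0.8524, Claybrook 0.4598, Rivermont 0.4556, Millford 0.2834.
The surplus seats go to Oakdale, Pinehurst, Ashgrove, Claybrook.

Rivermont=3, Pinehurst=11, Claybrook=7, Ashgrove=5, Millford=6, Oakdale=8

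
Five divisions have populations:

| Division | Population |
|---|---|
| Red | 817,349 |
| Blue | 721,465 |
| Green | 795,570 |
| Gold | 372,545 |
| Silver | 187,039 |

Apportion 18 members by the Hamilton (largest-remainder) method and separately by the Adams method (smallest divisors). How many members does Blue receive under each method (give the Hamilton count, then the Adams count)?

Hamilton: Red 5, Blue 5, Green 5, Gold 2, Silver 1.
Adams: Red 5, Blue 4, Green 5, Gold 2, Silver 2.
Blue gets 5 under Hamilton and 4 under Adams.

5 and 4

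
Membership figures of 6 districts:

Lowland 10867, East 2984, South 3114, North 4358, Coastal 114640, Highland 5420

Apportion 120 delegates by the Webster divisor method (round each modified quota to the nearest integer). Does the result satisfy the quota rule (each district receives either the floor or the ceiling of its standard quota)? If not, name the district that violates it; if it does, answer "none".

Coastal

Standard quotas: Lowland 9.223, East 2.533, South 2.643, North 3.699, Coastal 97.302, Highland 4.600.
Webster allocation: Lowland 9, East 3, South 3, North 4, Coastal 96, Highland 5.
Coastal has quota 97.302 (lower 97, upper 98) but receives 96 — outside the quota interval.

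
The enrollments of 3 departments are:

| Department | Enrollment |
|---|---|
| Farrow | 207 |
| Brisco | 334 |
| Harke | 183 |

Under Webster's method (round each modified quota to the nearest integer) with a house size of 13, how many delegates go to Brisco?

Standard divisor 724/13 ≈ 55.692; standard quotas: Farrow 3.717, Brisco 5.997, Harke 3.286.
Rounding to the nearest integer gives Farrow 4, Brisco 6, Harke 3 — total 13, matching the house size, so no adjustment is needed.
Brisco receives 6.

6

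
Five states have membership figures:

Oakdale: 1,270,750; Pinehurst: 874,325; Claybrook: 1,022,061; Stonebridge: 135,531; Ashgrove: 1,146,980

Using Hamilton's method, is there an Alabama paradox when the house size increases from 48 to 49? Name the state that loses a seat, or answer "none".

At 48 seats: Oakdale 14, Pinehurst 9, Claybrook 11, Stonebridge 2, Ashgrove 12.
At 49 seats: Oakdale 14, Pinehurst 10, Claybrook 11, Stonebridge 1, Ashgrove 13.
Stonebridge drops from 2 to 1.

Stonebridge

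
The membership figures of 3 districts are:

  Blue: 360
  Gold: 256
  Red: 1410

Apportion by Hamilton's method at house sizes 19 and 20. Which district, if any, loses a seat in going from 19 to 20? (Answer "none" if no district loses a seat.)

Gold

At 19 seats: Blue 3, Gold 3, Red 13.
At 20 seats: Blue 4, Gold 2, Red 14.
Gold drops from 3 to 2.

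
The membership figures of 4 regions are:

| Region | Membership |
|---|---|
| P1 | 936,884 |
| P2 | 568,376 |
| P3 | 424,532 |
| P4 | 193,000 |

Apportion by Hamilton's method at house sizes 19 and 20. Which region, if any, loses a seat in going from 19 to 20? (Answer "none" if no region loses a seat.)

At 19 seats: P1 8, P2 5, P3 4, P4 2.
At 20 seats: P1 9, P2 5, P3 4, P4 2.
No region's allocation decreased.

none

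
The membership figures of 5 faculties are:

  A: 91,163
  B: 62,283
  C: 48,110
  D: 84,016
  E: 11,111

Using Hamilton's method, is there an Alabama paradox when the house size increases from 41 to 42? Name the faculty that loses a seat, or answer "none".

none

At 41 seats: A 12, B 9, C 7, D 12, E 1.
At 42 seats: A 13, B 9, C 7, D 12, E 1.
No faculty's allocation decreased.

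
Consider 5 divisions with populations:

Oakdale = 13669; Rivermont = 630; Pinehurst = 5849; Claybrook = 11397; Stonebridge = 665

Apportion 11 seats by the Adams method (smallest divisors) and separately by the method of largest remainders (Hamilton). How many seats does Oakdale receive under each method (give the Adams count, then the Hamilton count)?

Adams: Oakdale 4, Rivermont 1, Pinehurst 2, Claybrook 3, Stonebridge 1.
Hamilton: Oakdale 5, Rivermont 0, Pinehurst 2, Claybrook 4, Stonebridge 0.
Oakdale gets 4 under Adams and 5 under Hamilton.

4 and 5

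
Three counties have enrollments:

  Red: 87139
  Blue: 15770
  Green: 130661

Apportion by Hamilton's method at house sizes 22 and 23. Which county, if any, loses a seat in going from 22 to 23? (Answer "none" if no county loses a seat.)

Blue

At 22 seats: Red 8, Blue 2, Green 12.
At 23 seats: Red 9, Blue 1, Green 13.
Blue drops from 2 to 1.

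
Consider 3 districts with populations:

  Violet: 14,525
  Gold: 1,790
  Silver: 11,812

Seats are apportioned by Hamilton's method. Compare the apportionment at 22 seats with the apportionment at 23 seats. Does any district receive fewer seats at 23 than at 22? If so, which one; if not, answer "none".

At 22 seats: Violet 11, Gold 2, Silver 9.
At 23 seats: Violet 12, Gold 1, Silver 10.
Gold drops from 2 to 1.

Gold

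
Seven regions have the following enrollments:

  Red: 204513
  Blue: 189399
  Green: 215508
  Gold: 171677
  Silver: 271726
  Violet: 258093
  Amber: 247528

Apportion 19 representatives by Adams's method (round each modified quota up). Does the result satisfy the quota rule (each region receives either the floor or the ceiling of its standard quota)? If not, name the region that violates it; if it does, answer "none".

none

Standard quotas: Red 2.493, Blue 2.309, Green 2.627, Gold 2.093, Silver 3.313, Violet 3.147, Amber 3.018.
Adams allocation: Red 3, Blue 2, Green 3, Gold 2, Silver 3, Violet 3, Amber 3.
Every allocation lies between the lower and upper quota.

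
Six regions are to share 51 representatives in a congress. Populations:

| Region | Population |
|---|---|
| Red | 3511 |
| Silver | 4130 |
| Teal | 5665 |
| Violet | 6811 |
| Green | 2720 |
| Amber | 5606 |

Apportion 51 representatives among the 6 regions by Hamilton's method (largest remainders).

Red 6; Silver 8; Teal 10; Violet 12; Green 5; Amber 10

Standard divisor: 28443 ÷ 51 ≈ 557.706.
Standard quotas: Red 6.2954, Silver 7.4053, Teal 10.1577, Violet 12.2125, Green 4.8771, Amber 10.0519.
Lower quotas: Red 6, Silver 7, Teal 10, Violet 12, Green 4, Amber 10 (sum 49, leaving 2 seats).
Remainders in descending order: Green 0.8771, Silver 0.4053, Red 0.2954, Violet 0.2125, Teal 0.1577, Amber 0.0519.
Largest remainders: Green, Silver receive the extra seats.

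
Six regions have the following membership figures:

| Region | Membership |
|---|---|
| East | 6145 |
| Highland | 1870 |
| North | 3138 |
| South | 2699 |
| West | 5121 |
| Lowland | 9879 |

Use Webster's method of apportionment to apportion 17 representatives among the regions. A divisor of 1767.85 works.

With modified divisor 1767.85: modified quotas East 3.476, Highland 1.058, North 1.775, South 1.527, West 2.897, Lowland 5.588.
Rounding to the nearest integer: East 3, Highland 1, North 2, South 2, West 3, Lowland 6 (total 17).

East 3, Highland 1, North 2, South 2, West 3, Lowland 6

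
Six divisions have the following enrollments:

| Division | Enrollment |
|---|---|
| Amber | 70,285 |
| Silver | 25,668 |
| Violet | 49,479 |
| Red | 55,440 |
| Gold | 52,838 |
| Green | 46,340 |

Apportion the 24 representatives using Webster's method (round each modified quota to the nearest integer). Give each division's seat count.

Amber: 6, Silver: 2, Violet: 4, Red: 4, Gold: 4, Green: 4

Standard divisor 300050/24 ≈ 12502.083; standard quotas: Amber 5.622, Silver 2.053, Violet 3.958, Red 4.434, Gold 4.226, Green 3.707.
Rounding to the nearest integer gives Amber 6, Silver 2, Violet 4, Red 4, Gold 4, Green 4 — total 24, matching the house size, so no adjustment is needed.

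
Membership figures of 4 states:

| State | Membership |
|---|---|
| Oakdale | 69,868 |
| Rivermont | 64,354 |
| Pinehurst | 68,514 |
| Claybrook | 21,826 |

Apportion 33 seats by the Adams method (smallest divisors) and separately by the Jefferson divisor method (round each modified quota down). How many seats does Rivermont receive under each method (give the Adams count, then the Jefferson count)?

9 and 10

Adams: Oakdale 10, Rivermont 9, Pinehurst 10, Claybrook 4.
Jefferson: Oakdale 10, Rivermont 10, Pinehurst 10, Claybrook 3.
Rivermont gets 9 under Adams and 10 under Jefferson.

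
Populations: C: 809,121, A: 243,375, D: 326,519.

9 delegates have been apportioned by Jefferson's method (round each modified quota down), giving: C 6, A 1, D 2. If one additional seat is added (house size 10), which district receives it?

Priority for the next seat is population ÷ (current seats + 1).
Priorities: C 115588.714, A 121687.500, D 108839.667.
Highest priority: A.

A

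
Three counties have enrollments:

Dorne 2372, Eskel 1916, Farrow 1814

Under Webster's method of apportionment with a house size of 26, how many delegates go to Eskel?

Standard divisor 6102/26 ≈ 234.692; standard quotas: Dorne 10.107, Eskel 8.164, Farrow 7.729.
Rounding to the nearest integer gives Dorne 10, Eskel 8, Farrow 8 — total 26, matching the house size, so no adjustment is needed.
Eskel receives 8.

8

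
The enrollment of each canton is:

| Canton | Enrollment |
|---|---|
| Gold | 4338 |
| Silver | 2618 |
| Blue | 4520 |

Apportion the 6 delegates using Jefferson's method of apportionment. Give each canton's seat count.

Gold: 2, Silver: 1, Blue: 3

Standard divisor 11476/6 ≈ 1912.667; standard quotas: Gold 2.268, Silver 1.369, Blue 2.363.
Rounding down gives 2, 1, 2 = 5 seats, so the divisor must be adjusted.
With modified divisor 1480: modified quotas Gold 2.931, Silver 1.769, Blue 3.054.
Rounding down: Gold 2, Silver 1, Blue 3 (total 6).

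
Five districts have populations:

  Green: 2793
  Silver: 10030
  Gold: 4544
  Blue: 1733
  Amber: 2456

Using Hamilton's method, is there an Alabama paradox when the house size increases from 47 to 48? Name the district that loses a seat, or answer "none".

At 47 seats: Green 6, Silver 22, Gold 10, Blue 4, Amber 5.
At 48 seats: Green 6, Silver 22, Gold 10, Blue 4, Amber 6.
No district's allocation decreased.

none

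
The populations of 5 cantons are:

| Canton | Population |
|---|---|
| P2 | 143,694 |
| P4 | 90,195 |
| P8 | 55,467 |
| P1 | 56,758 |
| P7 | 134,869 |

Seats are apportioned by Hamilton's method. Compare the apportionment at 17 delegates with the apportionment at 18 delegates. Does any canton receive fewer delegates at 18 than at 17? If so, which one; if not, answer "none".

At 17 seats: P2 5, P4 3, P8 2, P1 2, P7 5.
At 18 seats: P2 6, P4 3, P8 2, P1 2, P7 5.
No canton's allocation decreased.

none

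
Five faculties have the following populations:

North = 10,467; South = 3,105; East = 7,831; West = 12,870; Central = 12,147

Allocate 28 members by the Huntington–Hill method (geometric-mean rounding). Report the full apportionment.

With divisor 1672: modified quotas North 6.260, South 1.857, East 4.684, West 7.697, Central 7.265.
Geometric-mean thresholds: North √(6·7)=6.481, South √(1·2)=1.414, East √(4·5)=4.472, West √(7·8)=7.483, Central √(7·8)=7.483.
Each quota rounded against its threshold gives North 6, South 2, East 5, West 8, Central 7 (total 28).

North: 6, South: 2, East: 5, West: 8, Central: 7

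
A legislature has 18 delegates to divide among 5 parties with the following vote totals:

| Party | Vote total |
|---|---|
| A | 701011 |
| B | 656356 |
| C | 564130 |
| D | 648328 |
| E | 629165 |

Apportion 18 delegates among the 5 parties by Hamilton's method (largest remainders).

A 4, B 4, C 3, D 4, E 3

The standard divisor is 3198990/18 ≈ 177721.667.
Standard quotas: A 3.9444, B 3.6932, C 3.1742, D 3.6480, E 3.5402.
Lower quotas: A 3, B 3, C 3, D 3, E 3 (sum 15, leaving 3 seats).
Remainders in descending order: A 0.9444, B 0.6932, D 0.6480, E 0.5402, C 0.1742.
Largest remainders: A, B, D receive the extra seats.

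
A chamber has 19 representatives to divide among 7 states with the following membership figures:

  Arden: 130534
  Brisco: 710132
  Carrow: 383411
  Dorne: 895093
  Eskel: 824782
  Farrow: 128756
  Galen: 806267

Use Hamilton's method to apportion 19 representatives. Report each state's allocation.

Arden 1, Brisco 3, Carrow 2, Dorne 4, Eskel 4, Farrow 1, Galen 4

Total 3878975; standard divisor 3878975/19 ≈ 204156.579.
Standard quotas: Arden 0.6394, Brisco 3.4784, Carrow 1.8780, Dorne 4.3843, Eskel 4.0399, Farrow 0.6307, Galen 3.9493.
Lower quotas: Arden 0, Brisco 3, Carrow 1, Dorne 4, Eskel 4, Farrow 0, Galen 3 (sum 15, leaving 4 seats).
Remainders in descending order: Galen 0.9493, Carrow 0.8780, Arden 0.6394, Farrow 0.6307, Brisco 0.4784, Dorne 0.3843, Eskel 0.0399.
Largest remainders: Galen, Carrow, Arden, Farrow receive the extra seats.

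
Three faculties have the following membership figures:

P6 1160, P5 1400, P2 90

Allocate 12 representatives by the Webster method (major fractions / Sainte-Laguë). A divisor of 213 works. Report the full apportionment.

P6=5; P5=7; P2=0

With modified divisor 213: modified quotas P6 5.446, P5 6.573, P2 0.423.
Rounding to the nearest integer: P6 5, P5 7, P2 0 (total 12).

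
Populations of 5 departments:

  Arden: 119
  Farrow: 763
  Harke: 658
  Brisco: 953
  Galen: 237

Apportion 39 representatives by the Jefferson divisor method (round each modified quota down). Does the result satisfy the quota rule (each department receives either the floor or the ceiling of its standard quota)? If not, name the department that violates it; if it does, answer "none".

Standard quotas: Arden 1.700, Farrow 10.900, Harke 9.400, Brisco 13.614, Galen 3.386.
Jefferson allocation: Arden 1, Farrow 11, Harke 10, Brisco 14, Galen 3.
Every allocation lies between the lower and upper quota.

none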